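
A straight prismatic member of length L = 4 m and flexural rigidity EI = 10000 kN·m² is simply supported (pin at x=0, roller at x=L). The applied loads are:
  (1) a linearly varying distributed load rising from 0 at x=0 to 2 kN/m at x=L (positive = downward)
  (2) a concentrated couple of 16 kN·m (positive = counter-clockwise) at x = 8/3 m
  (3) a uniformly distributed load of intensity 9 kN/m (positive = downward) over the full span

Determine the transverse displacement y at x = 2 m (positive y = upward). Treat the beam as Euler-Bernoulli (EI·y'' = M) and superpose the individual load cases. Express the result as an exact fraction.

Load 1 — triangular load w₀=2 kN/m (0→w₀ over full span):
  y_1 = -w₀x(7L⁴-10L²x²+3x⁴)/(360LEI) = -2·2·(7·4⁴-10·4²·2²+3·2⁴)/(360·4·10000) = -1/3000 m
Load 2 — applied couple M₀=16 kN·m at a=8/3 m (b=L-a=4/3):
  y_2 = (M₀x³/(6L)+C₁x)/EI  [x≤a] with C₁=M₀(3b²-L²)/(6L)=-64/9 = (16·2³/(6·4)+(-64/9)·2)/10000 = -1/1125 m
Load 3 — uniform load w=9 kN/m over full span:
  y_3 = -wx(L³-2Lx²+x³)/(24EI) = -9·2·(4³-2·4·2²+2³)/(24·10000) = -3/1000 m
Superposition: y = Σ y_i = -19/4500 m ≈ -0.004222 m

y(2) = -19/4500 m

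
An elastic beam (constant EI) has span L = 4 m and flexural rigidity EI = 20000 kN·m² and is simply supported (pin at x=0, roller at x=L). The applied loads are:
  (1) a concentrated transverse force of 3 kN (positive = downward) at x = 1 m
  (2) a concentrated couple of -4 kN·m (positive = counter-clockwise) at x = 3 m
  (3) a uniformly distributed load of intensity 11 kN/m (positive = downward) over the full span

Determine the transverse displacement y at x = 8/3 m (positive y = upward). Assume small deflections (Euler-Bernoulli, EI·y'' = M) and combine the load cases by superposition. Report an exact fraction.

Load 1 — point force P=3 kN at a=1 m (b=L-a=3):
  y_1 = -Pa(L-x)(2Lx-a²-x²)/(6LEI)  [x>a] = -3·1·(4-(8/3))·(2·4·(8/3)-1²-(8/3)²)/(6·4·20000) = -119/1080000 m
Load 2 — applied couple M₀=-4 kN·m at a=3 m (b=L-a=1):
  y_2 = (M₀x³/(6L)+C₁x)/EI  [x≤a] with C₁=M₀(3b²-L²)/(6L)=13/6 = ((-4)·(8/3)³/(6·4)+(13/6)·(8/3))/20000 = 53/405000 m
Load 3 — uniform load w=11 kN/m over full span:
  y_3 = -wx(L³-2Lx²+x³)/(24EI) = -11·(8/3)·(4³-2·4·(8/3)²+(8/3)³)/(24·20000) = -242/151875 m
Superposition: y = Σ y_i = -15287/9720000 m ≈ -0.001573 m

y(8/3) = -15287/9720000 m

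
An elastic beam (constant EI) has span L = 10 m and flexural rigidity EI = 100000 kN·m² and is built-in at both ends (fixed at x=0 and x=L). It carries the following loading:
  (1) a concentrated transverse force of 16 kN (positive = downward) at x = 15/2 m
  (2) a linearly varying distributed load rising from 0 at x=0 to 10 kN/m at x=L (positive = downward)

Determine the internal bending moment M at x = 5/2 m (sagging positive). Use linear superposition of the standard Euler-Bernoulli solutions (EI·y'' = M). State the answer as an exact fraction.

M(5/2) = 5/16 kN·m

Load 1 — point force P=16 kN at a=15/2 m (b=L-a=5/2):
  M_1 = Pb²(3a+b)x/L³ - Pab²/L²  [x≤a] = 16·(5/2)²·(3·(15/2)+(5/2))·(5/2)/10³ - 16·(15/2)·(5/2)²/10² = -5/4 kN·m
Load 2 — triangular load w₀=10 kN/m (0→w₀ over full span):
  M_2 = 3w₀Lx/20 - w₀L²/30 - w₀x³/(6L) = 3·10·10·(5/2)/20 - 10·10²/30 - 10·(5/2)³/(6·10) = 25/16 kN·m
Superposition: M = Σ M_i = 5/16 kN·m ≈ 0.312500 kN·m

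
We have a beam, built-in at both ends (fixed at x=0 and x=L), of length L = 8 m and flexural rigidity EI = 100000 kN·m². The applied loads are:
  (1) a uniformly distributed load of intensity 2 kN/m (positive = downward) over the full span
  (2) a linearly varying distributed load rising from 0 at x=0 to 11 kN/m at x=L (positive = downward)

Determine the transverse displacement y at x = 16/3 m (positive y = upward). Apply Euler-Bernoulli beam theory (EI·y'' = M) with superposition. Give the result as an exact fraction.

Load 1 — uniform load w=2 kN/m over full span:
  y_1 = -wx²(L-x)²/(24EI) = -2·(16/3)²·(8-(16/3))²/(24·100000) = -128/759375 m
Load 2 — triangular load w₀=11 kN/m (0→w₀ over full span):
  y_2 = -w₀x²(L-x)²(x+2L)/(120LEI) = -11·(16/3)²·(8-(16/3))²·((16/3)+2·8)/(120·8·100000) = -5632/11390625 m
Superposition: y = Σ y_i = -7552/11390625 m ≈ -0.000663 m

y(16/3) = -7552/11390625 m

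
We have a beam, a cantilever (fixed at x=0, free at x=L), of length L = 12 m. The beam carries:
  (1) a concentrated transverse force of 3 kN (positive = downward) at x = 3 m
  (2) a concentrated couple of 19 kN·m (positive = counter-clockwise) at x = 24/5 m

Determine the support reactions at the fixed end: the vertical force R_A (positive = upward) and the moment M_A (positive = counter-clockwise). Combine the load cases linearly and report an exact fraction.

Load 1 — point force P=3 kN at a=3 m (b=L-a=9):
  R_A = P = 3 kN
  M_A = Pa = 3·3 = 9 kN·m
Load 2 — applied couple M₀=19 kN·m at a=24/5 m (b=L-a=36/5):
  R_A = 0 kN
  M_A = -M₀ = -19 kN·m
Superposition: R_A = 3 kN, M_A = -10 kN·m

R_A = 3 kN, M_A = -10 kN·m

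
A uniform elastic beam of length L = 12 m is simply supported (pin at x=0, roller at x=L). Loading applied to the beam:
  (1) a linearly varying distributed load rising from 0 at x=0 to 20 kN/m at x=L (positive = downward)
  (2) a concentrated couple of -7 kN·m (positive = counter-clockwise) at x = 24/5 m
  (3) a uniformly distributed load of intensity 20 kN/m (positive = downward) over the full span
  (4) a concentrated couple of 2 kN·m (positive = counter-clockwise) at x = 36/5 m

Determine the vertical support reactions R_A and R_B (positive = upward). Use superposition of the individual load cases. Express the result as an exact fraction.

Load 1 — triangular load w₀=20 kN/m (0→w₀ over full span):
  R_A = w₀L/6 = 20·12/6 = 40 kN
  R_B = w₀L/3 = 20·12/3 = 80 kN
Load 2 — applied couple M₀=-7 kN·m at a=24/5 m (b=L-a=36/5):
  R_A = M₀/L = (-7)/12 = -7/12 kN
  R_B = -M₀/L = -(-7)/12 = 7/12 kN
Load 3 — uniform load w=20 kN/m over full span:
  R_A = wL/2 = 20·12/2 = 120 kN
  R_B = wL/2 = 20·12/2 = 120 kN
Load 4 — applied couple M₀=2 kN·m at a=36/5 m (b=L-a=24/5):
  R_A = M₀/L = 2/12 = 1/6 kN
  R_B = -M₀/L = -2/12 = -1/6 kN
Superposition: R_A = 1915/12 kN, R_B = 2405/12 kN

R_A = 1915/12 kN, R_B = 2405/12 kN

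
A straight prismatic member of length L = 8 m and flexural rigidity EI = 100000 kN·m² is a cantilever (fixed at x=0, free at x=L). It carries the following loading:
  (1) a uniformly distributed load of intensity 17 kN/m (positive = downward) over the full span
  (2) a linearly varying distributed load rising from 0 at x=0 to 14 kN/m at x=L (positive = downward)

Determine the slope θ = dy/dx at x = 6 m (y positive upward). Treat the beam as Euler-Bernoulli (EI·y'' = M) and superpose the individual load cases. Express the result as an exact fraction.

θ(6) = -4613/200000 rad

Load 1 — uniform load w=17 kN/m over full span:
  θ_1 = -wx(x²-3Lx+3L²)/(6EI) = -17·6·(6²-3·8·6+3·8²)/(6·100000) = -357/25000 rad
Load 2 — triangular load w₀=14 kN/m (0→w₀ over full span):
  θ_2 = (w₀Lx²/4-w₀L²x/3-w₀x⁴/(24L))/EI = (14·8·6²/4-14·8²·6/3-14·6⁴/(24·8))/100000 = -1757/200000 rad
Superposition: θ = Σ θ_i = -4613/200000 rad ≈ -0.023065 rad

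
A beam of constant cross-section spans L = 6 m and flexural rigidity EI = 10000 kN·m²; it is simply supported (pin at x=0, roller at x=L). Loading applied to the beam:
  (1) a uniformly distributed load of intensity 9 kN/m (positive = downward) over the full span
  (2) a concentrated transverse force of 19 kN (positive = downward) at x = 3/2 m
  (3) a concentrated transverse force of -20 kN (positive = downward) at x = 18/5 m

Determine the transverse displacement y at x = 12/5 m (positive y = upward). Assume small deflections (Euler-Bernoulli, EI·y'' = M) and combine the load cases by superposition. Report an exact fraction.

Load 1 — uniform load w=9 kN/m over full span:
  y_1 = -wx(L³-2Lx²+x³)/(24EI) = -9·(12/5)·(6³-2·6·(12/5)²+(12/5)³)/(24·10000) = -22599/1562500 m
Load 2 — point force P=19 kN at a=3/2 m (b=L-a=9/2):
  y_2 = -Pa(L-x)(2Lx-a²-x²)/(6LEI)  [x>a] = -19·(3/2)·(6-(12/5))·(2·6·(12/5)-(3/2)²-(12/5)²)/(6·6·10000) = -118503/20000000 m
Load 3 — point force P=-20 kN at a=18/5 m (b=L-a=12/5):
  y_3 = -Pbx(L²-b²-x²)/(6LEI)  [x≤a] = -(-20)·(12/5)·(12/5)·(6²-(12/5)²-(12/5)²)/(6·6·10000) = 612/78125 m
Superposition: y = Σ y_i = -1255491/100000000 m ≈ -0.012555 m

y(12/5) = -1255491/100000000 m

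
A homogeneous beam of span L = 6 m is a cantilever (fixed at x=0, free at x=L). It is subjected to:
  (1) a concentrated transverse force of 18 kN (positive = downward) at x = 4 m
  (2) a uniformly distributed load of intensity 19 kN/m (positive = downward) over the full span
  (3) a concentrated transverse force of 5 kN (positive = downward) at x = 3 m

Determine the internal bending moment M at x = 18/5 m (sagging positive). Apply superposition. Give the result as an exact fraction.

Load 1 — point force P=18 kN at a=4 m (b=L-a=2):
  M_1 = -P(a-x)  [x≤a] = -18·(4-(18/5)) = -36/5 kN·m
Load 2 — uniform load w=19 kN/m over full span:
  M_2 = -w(L-x)²/2 = -19·(6-(18/5))²/2 = -1368/25 kN·m
Load 3 — point force P=5 kN at a=3 m (b=L-a=3):
  M_3 = 0  [x>a] = 0 kN·m
Superposition: M = Σ M_i = -1548/25 kN·m ≈ -61.920000 kN·m

M(18/5) = -1548/25 kN·m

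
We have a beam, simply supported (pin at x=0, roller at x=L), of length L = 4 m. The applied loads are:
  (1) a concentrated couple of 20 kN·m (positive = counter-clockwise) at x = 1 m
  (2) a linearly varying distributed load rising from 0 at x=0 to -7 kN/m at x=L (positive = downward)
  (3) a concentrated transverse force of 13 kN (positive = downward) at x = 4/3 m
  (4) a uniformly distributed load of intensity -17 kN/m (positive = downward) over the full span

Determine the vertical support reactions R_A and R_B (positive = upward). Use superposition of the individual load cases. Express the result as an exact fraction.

R_A = -25 kN, R_B = -44 kN

Load 1 — applied couple M₀=20 kN·m at a=1 m (b=L-a=3):
  R_A = M₀/L = 20/4 = 5 kN
  R_B = -M₀/L = -20/4 = -5 kN
Load 2 — triangular load w₀=-7 kN/m (0→w₀ over full span):
  R_A = w₀L/6 = (-7)·4/6 = -14/3 kN
  R_B = w₀L/3 = (-7)·4/3 = -28/3 kN
Load 3 — point force P=13 kN at a=4/3 m (b=L-a=8/3):
  R_A = Pb/L = 13·(8/3)/4 = 26/3 kN
  R_B = Pa/L = 13·(4/3)/4 = 13/3 kN
Load 4 — uniform load w=-17 kN/m over full span:
  R_A = wL/2 = (-17)·4/2 = -34 kN
  R_B = wL/2 = (-17)·4/2 = -34 kN
Superposition: R_A = -25 kN, R_B = -44 kN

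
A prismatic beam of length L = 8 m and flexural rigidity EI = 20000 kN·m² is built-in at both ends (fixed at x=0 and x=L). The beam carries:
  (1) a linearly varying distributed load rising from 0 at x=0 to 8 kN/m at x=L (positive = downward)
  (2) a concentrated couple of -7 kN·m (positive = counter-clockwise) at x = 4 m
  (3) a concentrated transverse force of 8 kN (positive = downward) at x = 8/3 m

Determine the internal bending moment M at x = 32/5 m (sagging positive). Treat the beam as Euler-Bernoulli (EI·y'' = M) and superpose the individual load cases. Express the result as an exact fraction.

M(32/5) = -1753/4500 kN·m

Load 1 — triangular load w₀=8 kN/m (0→w₀ over full span):
  M_1 = 3w₀Lx/20 - w₀L²/30 - w₀x³/(6L) = 3·8·8·(32/5)/20 - 8·8²/30 - 8·(32/5)³/(6·8) = 256/375 kN·m
Load 2 — applied couple M₀=-7 kN·m at a=4 m (b=L-a=4):
  M_2 = R_Ax - M_A - M₀  [x>a] with R_A=-21/16, M_A=-7/4 = (-21/16)·(32/5) - (-7/4) - (-7) = 7/20 kN·m
Load 3 — point force P=8 kN at a=8/3 m (b=L-a=16/3):
  M_3 = Pa²(a+3b)(L-x)/L³ - Pa²b/L²  [x>a] = 8·(8/3)²·((8/3)+3·(16/3))·(8-(32/5))/8³ - 8·(8/3)²·(16/3)/8² = -64/45 kN·m
Superposition: M = Σ M_i = -1753/4500 kN·m ≈ -0.389556 kN·m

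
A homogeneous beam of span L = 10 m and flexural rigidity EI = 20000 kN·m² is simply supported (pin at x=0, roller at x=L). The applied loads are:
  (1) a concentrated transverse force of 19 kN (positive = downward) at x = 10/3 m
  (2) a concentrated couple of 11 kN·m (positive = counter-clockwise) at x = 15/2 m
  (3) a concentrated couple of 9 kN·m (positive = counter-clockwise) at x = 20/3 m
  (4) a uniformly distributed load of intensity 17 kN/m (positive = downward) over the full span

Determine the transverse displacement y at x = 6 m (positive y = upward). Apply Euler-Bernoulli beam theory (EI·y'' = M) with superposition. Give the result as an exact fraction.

y(6) = -1615547/12960000 m

Load 1 — point force P=19 kN at a=10/3 m (b=L-a=20/3):
  y_1 = -Pa(L-x)(2Lx-a²-x²)/(6LEI)  [x>a] = -19·(10/3)·(10-6)·(2·10·6-(10/3)²-6²)/(6·10·20000) = -779/50625 m
Load 2 — applied couple M₀=11 kN·m at a=15/2 m (b=L-a=5/2):
  y_2 = (M₀x³/(6L)+C₁x)/EI  [x≤a] with C₁=M₀(3b²-L²)/(6L)=-715/48 = (11·6³/(6·10)+(-715/48)·6)/20000 = -1991/800000 m
Load 3 — applied couple M₀=9 kN·m at a=20/3 m (b=L-a=10/3):
  y_3 = (M₀x³/(6L)+C₁x)/EI  [x≤a] with C₁=M₀(3b²-L²)/(6L)=-10 = (9·6³/(6·10)+(-10)·6)/20000 = -69/50000 m
Load 4 — uniform load w=17 kN/m over full span:
  y_4 = -wx(L³-2Lx²+x³)/(24EI) = -17·6·(10³-2·10·6²+6³)/(24·20000) = -527/5000 m
Superposition: y = Σ y_i = -1615547/12960000 m ≈ -0.124656 m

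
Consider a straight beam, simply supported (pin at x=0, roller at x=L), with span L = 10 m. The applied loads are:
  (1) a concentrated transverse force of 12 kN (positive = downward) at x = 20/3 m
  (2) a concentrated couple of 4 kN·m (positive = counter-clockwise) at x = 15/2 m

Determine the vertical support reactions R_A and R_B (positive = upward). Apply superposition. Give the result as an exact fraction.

R_A = 22/5 kN, R_B = 38/5 kN

Load 1 — point force P=12 kN at a=20/3 m (b=L-a=10/3):
  R_A = Pb/L = 12·(10/3)/10 = 4 kN
  R_B = Pa/L = 12·(20/3)/10 = 8 kN
Load 2 — applied couple M₀=4 kN·m at a=15/2 m (b=L-a=5/2):
  R_A = M₀/L = 4/10 = 2/5 kN
  R_B = -M₀/L = -4/10 = -2/5 kN
Superposition: R_A = 22/5 kN, R_B = 38/5 kN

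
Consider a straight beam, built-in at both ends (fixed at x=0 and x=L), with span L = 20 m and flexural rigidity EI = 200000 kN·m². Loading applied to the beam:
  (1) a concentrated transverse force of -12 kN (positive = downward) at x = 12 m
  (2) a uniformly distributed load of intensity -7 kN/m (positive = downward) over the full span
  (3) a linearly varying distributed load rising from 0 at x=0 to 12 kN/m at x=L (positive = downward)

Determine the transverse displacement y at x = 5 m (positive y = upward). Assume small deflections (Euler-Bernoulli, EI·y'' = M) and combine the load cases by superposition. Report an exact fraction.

Load 1 — point force P=-12 kN at a=12 m (b=L-a=8):
  y_1 = -Pb²x²(3aL-(3a+b)x)/(6L³EI)  [x≤a] = -(-12)·8²·5²·(3·12·20-(3·12+8)·5)/(6·20³·200000) = 1/1000 m
Load 2 — uniform load w=-7 kN/m over full span:
  y_2 = -wx²(L-x)²/(24EI) = -(-7)·5²·(20-5)²/(24·200000) = 21/2560 m
Load 3 — triangular load w₀=12 kN/m (0→w₀ over full span):
  y_3 = -w₀x²(L-x)²(x+2L)/(120LEI) = -12·5²·(20-5)²·(5+2·20)/(120·20·200000) = -81/12800 m
Superposition: y = Σ y_i = 23/8000 m ≈ 0.002875 m

y(5) = 23/8000 m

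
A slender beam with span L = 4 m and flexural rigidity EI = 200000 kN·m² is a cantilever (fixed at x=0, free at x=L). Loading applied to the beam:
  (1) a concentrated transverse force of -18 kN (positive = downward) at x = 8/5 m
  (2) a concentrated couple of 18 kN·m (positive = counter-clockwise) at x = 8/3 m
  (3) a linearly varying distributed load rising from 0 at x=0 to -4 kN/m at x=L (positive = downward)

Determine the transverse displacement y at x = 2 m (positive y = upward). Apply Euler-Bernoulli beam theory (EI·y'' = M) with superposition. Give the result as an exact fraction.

Load 1 — point force P=-18 kN at a=8/5 m (b=L-a=12/5):
  y_1 = -Pa²(3x-a)/(6EI)  [x>a] = -(-18)·(8/5)²·(3·2-(8/5))/(6·200000) = 66/390625 m
Load 2 — applied couple M₀=18 kN·m at a=8/3 m (b=L-a=4/3):
  y_2 = M₀x²/(2EI)  [x≤a] = 18·2²/(2·200000) = 9/50000 m
Load 3 — triangular load w₀=-4 kN/m (0→w₀ over full span):
  y_3 = (w₀Lx³/12-w₀L²x²/6-w₀x⁵/(120L))/EI = ((-4)·4·2³/12-(-4)·4²·2²/6-(-4)·2⁵/(120·4))/200000 = 121/750000 m
Superposition: y = Σ y_i = 598/1171875 m ≈ 0.000510 m

y(2) = 598/1171875 m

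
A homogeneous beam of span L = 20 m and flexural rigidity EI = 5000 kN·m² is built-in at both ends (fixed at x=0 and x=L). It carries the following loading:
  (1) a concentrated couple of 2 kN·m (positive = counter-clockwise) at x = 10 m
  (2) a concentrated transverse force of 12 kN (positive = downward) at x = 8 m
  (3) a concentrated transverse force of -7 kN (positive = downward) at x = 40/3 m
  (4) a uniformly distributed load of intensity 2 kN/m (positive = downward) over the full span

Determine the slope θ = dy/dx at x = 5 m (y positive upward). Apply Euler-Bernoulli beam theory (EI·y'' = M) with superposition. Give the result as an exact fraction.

Load 1 — applied couple M₀=2 kN·m at a=10 m (b=L-a=10):
  θ_1 = (R_Ax²/2 - M_Ax)/EI  [x≤a] with R_A=3/20, M_A=1/2 = ((3/20)·5²/2 - (1/2)·5)/5000 = -1/8000 rad
Load 2 — point force P=12 kN at a=8 m (b=L-a=12):
  θ_2 = -Pb²x(2aL-(3a+b)x)/(2L³EI)  [x≤a] = -12·12²·5·(2·8·20-(3·8+12)·5)/(2·20³·5000) = -189/12500 rad
Load 3 — point force P=-7 kN at a=40/3 m (b=L-a=20/3):
  θ_3 = -Pb²x(2aL-(3a+b)x)/(2L³EI)  [x≤a] = -(-7)·(20/3)²·5·(2·(40/3)·20-(3·(40/3)+(20/3))·5)/(2·20³·5000) = 7/1200 rad
Load 4 — uniform load w=2 kN/m over full span:
  θ_4 = -wx(L-x)(L-2x)/(12EI) = -2·5·(20-5)·(20-2·5)/(12·5000) = -1/40 rad
Superposition: θ = Σ θ_i = -20647/600000 rad ≈ -0.034412 rad

θ(5) = -20647/600000 rad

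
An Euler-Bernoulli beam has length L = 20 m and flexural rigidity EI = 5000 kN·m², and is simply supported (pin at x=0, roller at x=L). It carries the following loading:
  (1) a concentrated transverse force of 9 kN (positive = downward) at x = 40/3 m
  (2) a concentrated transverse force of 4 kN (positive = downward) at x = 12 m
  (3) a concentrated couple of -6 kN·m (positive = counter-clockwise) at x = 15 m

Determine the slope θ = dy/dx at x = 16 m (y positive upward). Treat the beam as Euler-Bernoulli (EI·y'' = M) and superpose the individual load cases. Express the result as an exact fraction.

θ(16) = 43429/900000 rad

Load 1 — point force P=9 kN at a=40/3 m (b=L-a=20/3):
  θ_1 = -Pa(2L²-6Lx+3x²+a²)/(6LEI)  [x>a] = -9·(40/3)·(2·20²-6·20·16+3·16²+(40/3)²)/(6·20·5000) = 196/5625 rad
Load 2 — point force P=4 kN at a=12 m (b=L-a=8):
  θ_2 = -Pa(2L²-6Lx+3x²+a²)/(6LEI)  [x>a] = -4·12·(2·20²-6·20·16+3·16²+12²)/(6·20·5000) = 52/3125 rad
Load 3 — applied couple M₀=-6 kN·m at a=15 m (b=L-a=5):
  θ_3 = (M₀x²/(2L)-M₀(x-a)+C₁)/EI  [x>a] with C₁=M₀(3b²-L²)/(6L)=65/4 = ((-6)·16²/(2·20)-(-6)·(16-15)+(65/4))/5000 = -323/100000 rad
Superposition: θ = Σ θ_i = 43429/900000 rad ≈ 0.048254 rad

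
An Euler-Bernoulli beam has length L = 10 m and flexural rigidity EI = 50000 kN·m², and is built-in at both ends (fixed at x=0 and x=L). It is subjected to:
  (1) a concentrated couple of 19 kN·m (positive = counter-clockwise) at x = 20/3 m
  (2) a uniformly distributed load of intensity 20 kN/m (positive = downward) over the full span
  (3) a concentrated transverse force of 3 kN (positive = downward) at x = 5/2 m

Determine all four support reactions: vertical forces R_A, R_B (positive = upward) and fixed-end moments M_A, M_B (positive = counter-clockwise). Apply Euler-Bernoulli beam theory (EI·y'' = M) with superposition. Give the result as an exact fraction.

Load 1 — applied couple M₀=19 kN·m at a=20/3 m (b=L-a=10/3):
  R_A = 6M₀ab/L³ = 6·19·(20/3)·(10/3)/10³ = 38/15 kN
  M_A = M₀b(2a-b)/L² = 19·(10/3)·(2·(20/3)-(10/3))/10² = 19/3 kN·m
  R_B = -6M₀ab/L³ = -6·19·(20/3)·(10/3)/10³ = -38/15 kN
  M_B = M₀a(2b-a)/L² = 19·(20/3)·(2·(10/3)-(20/3))/10² = 0 kN·m
Load 2 — uniform load w=20 kN/m over full span:
  R_A = wL/2 = 20·10/2 = 100 kN
  M_A = wL²/12 = 20·10²/12 = 500/3 kN·m
  R_B = wL/2 = 20·10/2 = 100 kN
  M_B = -wL²/12 = -20·10²/12 = -500/3 kN·m
Load 3 — point force P=3 kN at a=5/2 m (b=L-a=15/2):
  R_A = Pb²(3a+b)/L³ = 3·(15/2)²·(3·(5/2)+(15/2))/10³ = 81/32 kN
  M_A = Pab²/L² = 3·(5/2)·(15/2)²/10² = 135/32 kN·m
  R_B = Pa²(a+3b)/L³ = 3·(5/2)²·((5/2)+3·(15/2))/10³ = 15/32 kN
  M_B = -Pa²b/L² = -3·(5/2)²·(15/2)/10² = -45/32 kN·m
Superposition: R_A = 50431/480 kN, M_A = 5671/32 kN·m, R_B = 47009/480 kN, M_B = -16135/96 kN·m

R_A = 50431/480 kN, M_A = 5671/32 kN·m, R_B = 47009/480 kN, M_B = -16135/96 kN·m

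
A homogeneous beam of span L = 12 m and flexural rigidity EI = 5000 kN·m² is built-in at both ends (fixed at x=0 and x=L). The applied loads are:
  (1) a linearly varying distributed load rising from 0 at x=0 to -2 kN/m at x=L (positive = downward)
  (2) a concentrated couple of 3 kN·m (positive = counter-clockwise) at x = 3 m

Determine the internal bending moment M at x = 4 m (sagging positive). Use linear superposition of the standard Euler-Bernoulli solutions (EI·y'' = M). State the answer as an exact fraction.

M(4) = -3121/720 kN·m

Load 1 — triangular load w₀=-2 kN/m (0→w₀ over full span):
  M_1 = 3w₀Lx/20 - w₀L²/30 - w₀x³/(6L) = 3·(-2)·12·4/20 - (-2)·12²/30 - (-2)·4³/(6·12) = -136/45 kN·m
Load 2 — applied couple M₀=3 kN·m at a=3 m (b=L-a=9):
  M_2 = R_Ax - M_A - M₀  [x>a] with R_A=9/32, M_A=-9/16 = (9/32)·4 - (-9/16) - 3 = -21/16 kN·m
Superposition: M = Σ M_i = -3121/720 kN·m ≈ -4.334722 kN·m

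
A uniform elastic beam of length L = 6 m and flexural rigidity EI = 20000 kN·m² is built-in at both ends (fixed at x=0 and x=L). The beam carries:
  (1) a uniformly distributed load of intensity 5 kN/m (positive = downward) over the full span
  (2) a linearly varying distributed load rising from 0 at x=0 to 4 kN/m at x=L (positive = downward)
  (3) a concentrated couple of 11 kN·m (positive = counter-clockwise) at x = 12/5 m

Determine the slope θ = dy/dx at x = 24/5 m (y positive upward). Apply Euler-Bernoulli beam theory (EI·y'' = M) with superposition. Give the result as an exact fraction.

Load 1 — uniform load w=5 kN/m over full span:
  θ_1 = -wx(L-x)(L-2x)/(12EI) = -5·(24/5)·(6-(24/5))·(6-2·(24/5))/(12·20000) = 27/62500 rad
Load 2 — triangular load w₀=4 kN/m (0→w₀ over full span):
  θ_2 = -w₀(2x(L-x)(L-2x)(x+2L)+x²(L-x)²)/(120LEI) = -4·(2·(24/5)·(6-(24/5))·(6-2·(24/5))·((24/5)+2·6)+(24/5)²·(6-(24/5))²)/(120·6·20000) = 72/390625 rad
Load 3 — applied couple M₀=11 kN·m at a=12/5 m (b=L-a=18/5):
  θ_3 = (R_Ax²/2 - M_Ax - M₀(x-a))/EI  [x>a] with R_A=66/25, M_A=33/25 = ((66/25)·(24/5)²/2 - (33/25)·(24/5) - 11·((24/5)-(12/5)))/20000 = -363/3125000 rad
Superposition: θ = Σ θ_i = 1563/3125000 rad ≈ 0.000500 rad

θ(24/5) = 1563/3125000 rad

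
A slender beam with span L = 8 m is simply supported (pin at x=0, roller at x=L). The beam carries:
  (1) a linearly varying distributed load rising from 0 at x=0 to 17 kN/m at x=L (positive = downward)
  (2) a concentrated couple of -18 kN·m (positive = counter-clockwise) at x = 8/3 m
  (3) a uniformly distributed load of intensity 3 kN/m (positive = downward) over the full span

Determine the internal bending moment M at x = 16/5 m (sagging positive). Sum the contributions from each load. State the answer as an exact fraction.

M(16/5) = 11846/125 kN·m

Load 1 — triangular load w₀=17 kN/m (0→w₀ over full span):
  M_1 = w₀Lx/6 - w₀x³/(6L) = 17·8·(16/5)/6 - 17·(16/5)³/(6·8) = 7616/125 kN·m
Load 2 — applied couple M₀=-18 kN·m at a=8/3 m (b=L-a=16/3):
  M_2 = M₀x/L - M₀  [x>a] = (-18)·(16/5)/8 - (-18) = 54/5 kN·m
Load 3 — uniform load w=3 kN/m over full span:
  M_3 = wx(L-x)/2 = 3·(16/5)·(8-(16/5))/2 = 576/25 kN·m
Superposition: M = Σ M_i = 11846/125 kN·m ≈ 94.768000 kN·m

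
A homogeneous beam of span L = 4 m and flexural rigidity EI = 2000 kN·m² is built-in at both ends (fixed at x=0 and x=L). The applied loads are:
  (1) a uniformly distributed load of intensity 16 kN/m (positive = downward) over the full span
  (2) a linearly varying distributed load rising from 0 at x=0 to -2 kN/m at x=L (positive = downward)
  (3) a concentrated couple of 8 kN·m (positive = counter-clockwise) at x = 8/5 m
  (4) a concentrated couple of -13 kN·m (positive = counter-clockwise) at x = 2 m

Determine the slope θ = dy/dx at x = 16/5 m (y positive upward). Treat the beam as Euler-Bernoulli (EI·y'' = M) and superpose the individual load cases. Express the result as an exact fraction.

θ(16/5) = 7087/1875000 rad

Load 1 — uniform load w=16 kN/m over full span:
  θ_1 = -wx(L-x)(L-2x)/(12EI) = -16·(16/5)·(4-(16/5))·(4-2·(16/5))/(12·2000) = 64/15625 rad
Load 2 — triangular load w₀=-2 kN/m (0→w₀ over full span):
  θ_2 = -w₀(2x(L-x)(L-2x)(x+2L)+x²(L-x)²)/(120LEI) = -(-2)·(2·(16/5)·(4-(16/5))·(4-2·(16/5))·((16/5)+2·4)+(16/5)²·(4-(16/5))²)/(120·4·2000) = -64/234375 rad
Load 3 — applied couple M₀=8 kN·m at a=8/5 m (b=L-a=12/5):
  θ_3 = (R_Ax²/2 - M_Ax - M₀(x-a))/EI  [x>a] with R_A=72/25, M_A=24/25 = ((72/25)·(16/5)²/2 - (24/25)·(16/5) - 8·((16/5)-(8/5)))/2000 = -44/78125 rad
Load 4 — applied couple M₀=-13 kN·m at a=2 m (b=L-a=2):
  θ_4 = (R_Ax²/2 - M_Ax - M₀(x-a))/EI  [x>a] with R_A=-39/8, M_A=-13/4 = ((-39/8)·(16/5)²/2 - (-13/4)·(16/5) - (-13)·((16/5)-2))/2000 = 13/25000 rad
Superposition: θ = Σ θ_i = 7087/1875000 rad ≈ 0.003780 rad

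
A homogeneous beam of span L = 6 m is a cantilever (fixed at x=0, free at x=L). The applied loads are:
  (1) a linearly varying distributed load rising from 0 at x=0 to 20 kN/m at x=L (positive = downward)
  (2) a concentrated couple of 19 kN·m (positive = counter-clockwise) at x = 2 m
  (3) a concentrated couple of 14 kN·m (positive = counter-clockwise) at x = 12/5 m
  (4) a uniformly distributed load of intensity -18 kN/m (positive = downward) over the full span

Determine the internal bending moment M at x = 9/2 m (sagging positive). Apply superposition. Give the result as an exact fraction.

Load 1 — triangular load w₀=20 kN/m (0→w₀ over full span):
  M_1 = w₀Lx/2 - w₀L²/3 - w₀x³/(6L) = 20·6·(9/2)/2 - 20·6²/3 - 20·(9/2)³/(6·6) = -165/8 kN·m
Load 2 — applied couple M₀=19 kN·m at a=2 m (b=L-a=4):
  M_2 = 0  [x>a] = 0 kN·m
Load 3 — applied couple M₀=14 kN·m at a=12/5 m (b=L-a=18/5):
  M_3 = 0  [x>a] = 0 kN·m
Load 4 — uniform load w=-18 kN/m over full span:
  M_4 = -w(L-x)²/2 = -(-18)·(6-(9/2))²/2 = 81/4 kN·m
Superposition: M = Σ M_i = -3/8 kN·m ≈ -0.375000 kN·m

M(9/2) = -3/8 kN·m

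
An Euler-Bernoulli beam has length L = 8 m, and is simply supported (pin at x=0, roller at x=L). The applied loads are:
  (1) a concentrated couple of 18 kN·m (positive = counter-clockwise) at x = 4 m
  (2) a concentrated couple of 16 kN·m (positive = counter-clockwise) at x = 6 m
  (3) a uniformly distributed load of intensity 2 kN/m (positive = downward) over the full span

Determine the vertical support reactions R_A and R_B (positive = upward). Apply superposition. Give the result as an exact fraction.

Load 1 — applied couple M₀=18 kN·m at a=4 m (b=L-a=4):
  R_A = M₀/L = 18/8 = 9/4 kN
  R_B = -M₀/L = -18/8 = -9/4 kN
Load 2 — applied couple M₀=16 kN·m at a=6 m (b=L-a=2):
  R_A = M₀/L = 16/8 = 2 kN
  R_B = -M₀/L = -16/8 = -2 kN
Load 3 — uniform load w=2 kN/m over full span:
  R_A = wL/2 = 2·8/2 = 8 kN
  R_B = wL/2 = 2·8/2 = 8 kN
Superposition: R_A = 49/4 kN, R_B = 15/4 kN

R_A = 49/4 kN, R_B = 15/4 kN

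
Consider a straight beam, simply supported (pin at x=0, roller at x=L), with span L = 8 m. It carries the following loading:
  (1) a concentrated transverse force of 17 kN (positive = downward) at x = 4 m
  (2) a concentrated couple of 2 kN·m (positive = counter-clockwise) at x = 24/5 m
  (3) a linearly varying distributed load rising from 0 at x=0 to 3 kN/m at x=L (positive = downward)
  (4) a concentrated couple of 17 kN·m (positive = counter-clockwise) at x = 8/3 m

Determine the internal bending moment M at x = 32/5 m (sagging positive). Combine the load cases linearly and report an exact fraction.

M(32/5) = 2377/125 kN·m

Load 1 — point force P=17 kN at a=4 m (b=L-a=4):
  M_1 = Pa(L-x)/L  [x>a] = 17·4·(8-(32/5))/8 = 68/5 kN·m
Load 2 — applied couple M₀=2 kN·m at a=24/5 m (b=L-a=16/5):
  M_2 = M₀x/L - M₀  [x>a] = 2·(32/5)/8 - 2 = -2/5 kN·m
Load 3 — triangular load w₀=3 kN/m (0→w₀ over full span):
  M_3 = w₀Lx/6 - w₀x³/(6L) = 3·8·(32/5)/6 - 3·(32/5)³/(6·8) = 1152/125 kN·m
Load 4 — applied couple M₀=17 kN·m at a=8/3 m (b=L-a=16/3):
  M_4 = M₀x/L - M₀  [x>a] = 17·(32/5)/8 - 17 = -17/5 kN·m
Superposition: M = Σ M_i = 2377/125 kN·m ≈ 19.016000 kN·m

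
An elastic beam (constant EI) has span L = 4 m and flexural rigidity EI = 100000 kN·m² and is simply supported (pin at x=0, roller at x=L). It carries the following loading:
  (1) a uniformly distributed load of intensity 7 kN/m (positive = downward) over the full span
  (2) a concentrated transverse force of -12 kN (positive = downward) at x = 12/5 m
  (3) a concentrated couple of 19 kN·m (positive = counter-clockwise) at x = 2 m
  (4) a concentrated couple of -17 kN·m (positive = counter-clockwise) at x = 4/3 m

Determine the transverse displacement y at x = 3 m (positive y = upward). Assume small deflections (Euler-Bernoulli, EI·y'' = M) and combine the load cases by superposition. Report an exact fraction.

y(3) = -90083/900000000 m

Load 1 — uniform load w=7 kN/m over full span:
  y_1 = -wx(L³-2Lx²+x³)/(24EI) = -7·3·(4³-2·4·3²+3³)/(24·100000) = -133/800000 m
Load 2 — point force P=-12 kN at a=12/5 m (b=L-a=8/5):
  y_2 = -Pa(L-x)(2Lx-a²-x²)/(6LEI)  [x>a] = -(-12)·(12/5)·(4-3)·(2·4·3-(12/5)²-3²)/(6·4·100000) = 693/6250000 m
Load 3 — applied couple M₀=19 kN·m at a=2 m (b=L-a=2):
  y_3 = (M₀x³/(6L)-M₀(x-a)²/2+C₁x)/EI  [x>a] with C₁=M₀(3b²-L²)/(6L)=-19/6 = (19·3³/(6·4)-19·(3-2)²/2+(-19/6)·3)/100000 = 19/800000 m
Load 4 — applied couple M₀=-17 kN·m at a=4/3 m (b=L-a=8/3):
  y_4 = (M₀x³/(6L)-M₀(x-a)²/2+C₁x)/EI  [x>a] with C₁=M₀(3b²-L²)/(6L)=-34/9 = ((-17)·3³/(6·4)-(-17)·(3-(4/3))²/2+(-34/9)·3)/100000 = -493/7200000 m
Superposition: y = Σ y_i = -90083/900000000 m ≈ -0.000100 m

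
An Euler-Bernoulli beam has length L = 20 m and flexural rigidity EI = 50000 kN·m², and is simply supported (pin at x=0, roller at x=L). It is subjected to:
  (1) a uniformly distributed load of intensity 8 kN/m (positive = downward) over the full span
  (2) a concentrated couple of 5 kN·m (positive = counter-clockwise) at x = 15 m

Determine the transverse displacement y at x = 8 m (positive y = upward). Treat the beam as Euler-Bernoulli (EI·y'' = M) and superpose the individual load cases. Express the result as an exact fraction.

y(8) = -15959/50000 m

Load 1 — uniform load w=8 kN/m over full span:
  y_1 = -wx(L³-2Lx²+x³)/(24EI) = -8·8·(20³-2·20·8²+8³)/(24·50000) = -992/3125 m
Load 2 — applied couple M₀=5 kN·m at a=15 m (b=L-a=5):
  y_2 = (M₀x³/(6L)+C₁x)/EI  [x≤a] with C₁=M₀(3b²-L²)/(6L)=-325/24 = (5·8³/(6·20)+(-325/24)·8)/50000 = -87/50000 m
Superposition: y = Σ y_i = -15959/50000 m ≈ -0.319180 m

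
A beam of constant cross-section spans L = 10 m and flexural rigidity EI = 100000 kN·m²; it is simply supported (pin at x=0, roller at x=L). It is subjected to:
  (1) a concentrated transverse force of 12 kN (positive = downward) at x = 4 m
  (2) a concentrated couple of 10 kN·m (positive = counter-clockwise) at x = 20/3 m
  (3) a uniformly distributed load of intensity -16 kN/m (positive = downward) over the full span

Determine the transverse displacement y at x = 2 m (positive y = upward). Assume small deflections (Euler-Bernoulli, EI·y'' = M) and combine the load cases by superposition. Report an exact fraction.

Load 1 — point force P=12 kN at a=4 m (b=L-a=6):
  y_1 = -Pbx(L²-b²-x²)/(6LEI)  [x≤a] = -12·6·2·(10²-6²-2²)/(6·10·100000) = -9/6250 m
Load 2 — applied couple M₀=10 kN·m at a=20/3 m (b=L-a=10/3):
  y_2 = (M₀x³/(6L)+C₁x)/EI  [x≤a] with C₁=M₀(3b²-L²)/(6L)=-100/9 = (10·2³/(6·10)+(-100/9)·2)/100000 = -47/225000 m
Load 3 — uniform load w=-16 kN/m over full span:
  y_3 = -wx(L³-2Lx²+x³)/(24EI) = -(-16)·2·(10³-2·10·2²+2³)/(24·100000) = 116/9375 m
Superposition: y = Σ y_i = 2413/225000 m ≈ 0.010724 m

y(2) = 2413/225000 m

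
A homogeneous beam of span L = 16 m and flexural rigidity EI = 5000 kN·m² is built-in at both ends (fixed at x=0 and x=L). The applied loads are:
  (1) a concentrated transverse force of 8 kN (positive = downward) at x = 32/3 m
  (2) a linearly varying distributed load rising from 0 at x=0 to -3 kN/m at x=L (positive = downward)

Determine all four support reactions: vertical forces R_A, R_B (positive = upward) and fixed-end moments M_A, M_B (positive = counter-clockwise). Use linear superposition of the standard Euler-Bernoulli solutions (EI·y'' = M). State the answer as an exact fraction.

R_A = -692/135 kN, M_A = -2176/135 kN·m, R_B = -1468/135 kN, M_B = 2624/135 kN·m

Load 1 — point force P=8 kN at a=32/3 m (b=L-a=16/3):
  R_A = Pb²(3a+b)/L³ = 8·(16/3)²·(3·(32/3)+(16/3))/16³ = 56/27 kN
  M_A = Pab²/L² = 8·(32/3)·(16/3)²/16² = 256/27 kN·m
  R_B = Pa²(a+3b)/L³ = 8·(32/3)²·((32/3)+3·(16/3))/16³ = 160/27 kN
  M_B = -Pa²b/L² = -8·(32/3)²·(16/3)/16² = -512/27 kN·m
Load 2 — triangular load w₀=-3 kN/m (0→w₀ over full span):
  R_A = 3w₀L/20 = 3·(-3)·16/20 = -36/5 kN
  M_A = w₀L²/30 = (-3)·16²/30 = -128/5 kN·m
  R_B = 7w₀L/20 = 7·(-3)·16/20 = -84/5 kN
  M_B = -w₀L²/20 = -(-3)·16²/20 = 192/5 kN·m
Superposition: R_A = -692/135 kN, M_A = -2176/135 kN·m, R_B = -1468/135 kN, M_B = 2624/135 kN·m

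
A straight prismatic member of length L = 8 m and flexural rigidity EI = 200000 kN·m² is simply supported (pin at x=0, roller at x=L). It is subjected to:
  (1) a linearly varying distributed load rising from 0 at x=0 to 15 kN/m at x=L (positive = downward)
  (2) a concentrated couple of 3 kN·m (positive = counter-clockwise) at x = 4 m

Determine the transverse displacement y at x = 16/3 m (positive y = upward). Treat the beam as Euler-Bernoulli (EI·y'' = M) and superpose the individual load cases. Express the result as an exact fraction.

y(16/3) = -2167/1215000 m

Load 1 — triangular load w₀=15 kN/m (0→w₀ over full span):
  y_1 = -w₀x(7L⁴-10L²x²+3x⁴)/(360LEI) = -15·(16/3)·(7·8⁴-10·8²·(16/3)²+3·(16/3)⁴)/(360·8·200000) = -272/151875 m
Load 2 — applied couple M₀=3 kN·m at a=4 m (b=L-a=4):
  y_2 = (M₀x³/(6L)-M₀(x-a)²/2+C₁x)/EI  [x>a] with C₁=M₀(3b²-L²)/(6L)=-1 = (3·(16/3)³/(6·8)-3·((16/3)-4)²/2+(-1)·(16/3))/200000 = 1/135000 m
Superposition: y = Σ y_i = -2167/1215000 m ≈ -0.001784 m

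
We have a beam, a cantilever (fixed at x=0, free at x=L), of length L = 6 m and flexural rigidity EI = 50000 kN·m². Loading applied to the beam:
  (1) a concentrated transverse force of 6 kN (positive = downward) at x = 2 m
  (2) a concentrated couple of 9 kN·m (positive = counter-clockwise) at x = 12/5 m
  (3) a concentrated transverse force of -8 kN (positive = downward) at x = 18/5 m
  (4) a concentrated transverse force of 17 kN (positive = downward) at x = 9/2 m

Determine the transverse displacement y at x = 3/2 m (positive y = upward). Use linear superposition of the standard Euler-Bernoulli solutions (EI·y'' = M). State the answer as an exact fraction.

y(3/2) = -243/250000 m

Load 1 — point force P=6 kN at a=2 m (b=L-a=4):
  y_1 = -Px²(3a-x)/(6EI)  [x≤a] = -6·(3/2)²·(3·2-(3/2))/(6·50000) = -81/400000 m
Load 2 — applied couple M₀=9 kN·m at a=12/5 m (b=L-a=18/5):
  y_2 = M₀x²/(2EI)  [x≤a] = 9·(3/2)²/(2·50000) = 81/400000 m
Load 3 — point force P=-8 kN at a=18/5 m (b=L-a=12/5):
  y_3 = -Px²(3a-x)/(6EI)  [x≤a] = -(-8)·(3/2)²·(3·(18/5)-(3/2))/(6·50000) = 279/500000 m
Load 4 — point force P=17 kN at a=9/2 m (b=L-a=3/2):
  y_4 = -Px²(3a-x)/(6EI)  [x≤a] = -17·(3/2)²·(3·(9/2)-(3/2))/(6·50000) = -153/100000 m
Superposition: y = Σ y_i = -243/250000 m ≈ -0.000972 m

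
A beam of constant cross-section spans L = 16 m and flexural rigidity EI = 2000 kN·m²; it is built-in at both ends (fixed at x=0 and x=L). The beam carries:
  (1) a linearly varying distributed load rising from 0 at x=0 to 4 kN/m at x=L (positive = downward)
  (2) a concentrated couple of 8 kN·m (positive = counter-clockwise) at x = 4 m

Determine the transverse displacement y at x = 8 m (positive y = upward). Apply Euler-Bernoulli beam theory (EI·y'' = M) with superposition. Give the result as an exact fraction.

Load 1 — triangular load w₀=4 kN/m (0→w₀ over full span):
  y_1 = -w₀x²(L-x)²(x+2L)/(120LEI) = -4·8²·(16-8)²·(8+2·16)/(120·16·2000) = -64/375 m
Load 2 — applied couple M₀=8 kN·m at a=4 m (b=L-a=12):
  y_2 = (R_Ax³/6 - M_Ax²/2 - M₀(x-a)²/2)/EI  [x>a] with R_A=9/16, M_A=-3/2 = ((9/16)·8³/6 - (-3/2)·8²/2 - 8·(8-4)²/2)/2000 = 2/125 m
Superposition: y = Σ y_i = -58/375 m ≈ -0.154667 m

y(8) = -58/375 m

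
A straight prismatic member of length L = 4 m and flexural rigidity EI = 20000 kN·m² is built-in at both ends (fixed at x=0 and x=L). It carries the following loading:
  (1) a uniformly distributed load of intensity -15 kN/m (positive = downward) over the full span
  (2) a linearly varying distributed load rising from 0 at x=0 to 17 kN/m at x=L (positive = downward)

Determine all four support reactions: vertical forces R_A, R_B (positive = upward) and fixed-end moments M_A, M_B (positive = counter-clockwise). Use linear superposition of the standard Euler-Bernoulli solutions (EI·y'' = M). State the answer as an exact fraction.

Load 1 — uniform load w=-15 kN/m over full span:
  R_A = wL/2 = (-15)·4/2 = -30 kN
  M_A = wL²/12 = (-15)·4²/12 = -20 kN·m
  R_B = wL/2 = (-15)·4/2 = -30 kN
  M_B = -wL²/12 = -(-15)·4²/12 = 20 kN·m
Load 2 — triangular load w₀=17 kN/m (0→w₀ over full span):
  R_A = 3w₀L/20 = 3·17·4/20 = 51/5 kN
  M_A = w₀L²/30 = 17·4²/30 = 136/15 kN·m
  R_B = 7w₀L/20 = 7·17·4/20 = 119/5 kN
  M_B = -w₀L²/20 = -17·4²/20 = -68/5 kN·m
Superposition: R_A = -99/5 kN, M_A = -164/15 kN·m, R_B = -31/5 kN, M_B = 32/5 kN·m

R_A = -99/5 kN, M_A = -164/15 kN·m, R_B = -31/5 kN, M_B = 32/5 kN·m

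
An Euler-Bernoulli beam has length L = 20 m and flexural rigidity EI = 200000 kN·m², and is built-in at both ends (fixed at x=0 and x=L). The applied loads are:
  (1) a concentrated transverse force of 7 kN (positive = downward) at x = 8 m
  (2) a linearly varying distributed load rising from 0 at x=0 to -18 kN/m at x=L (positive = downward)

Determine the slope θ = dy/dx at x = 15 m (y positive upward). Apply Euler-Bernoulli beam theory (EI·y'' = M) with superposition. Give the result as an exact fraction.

Load 1 — point force P=7 kN at a=8 m (b=L-a=12):
  θ_1 = Pa²(L-x)(2bL-(3b+a)(L-x))/(2L³EI)  [x>a] = 7·8²·(20-15)·(2·12·20-(3·12+8)·(20-15))/(2·20³·200000) = 91/500000 rad
Load 2 — triangular load w₀=-18 kN/m (0→w₀ over full span):
  θ_2 = -w₀(2x(L-x)(L-2x)(x+2L)+x²(L-x)²)/(120LEI) = -(-18)·(2·15·(20-15)·(20-2·15)·(15+2·20)+15²·(20-15)²)/(120·20·200000) = -369/128000 rad
Superposition: θ = Σ θ_i = -43213/16000000 rad ≈ -0.002701 rad

θ(15) = -43213/16000000 rad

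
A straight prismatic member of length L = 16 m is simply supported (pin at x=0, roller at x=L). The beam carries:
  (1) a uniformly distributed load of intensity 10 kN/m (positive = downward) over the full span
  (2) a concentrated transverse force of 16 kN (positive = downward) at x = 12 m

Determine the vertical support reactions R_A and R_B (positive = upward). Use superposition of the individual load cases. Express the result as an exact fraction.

R_A = 84 kN, R_B = 92 kN

Load 1 — uniform load w=10 kN/m over full span:
  R_A = wL/2 = 10·16/2 = 80 kN
  R_B = wL/2 = 10·16/2 = 80 kN
Load 2 — point force P=16 kN at a=12 m (b=L-a=4):
  R_A = Pb/L = 16·4/16 = 4 kN
  R_B = Pa/L = 16·12/16 = 12 kN
Superposition: R_A = 84 kN, R_B = 92 kN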